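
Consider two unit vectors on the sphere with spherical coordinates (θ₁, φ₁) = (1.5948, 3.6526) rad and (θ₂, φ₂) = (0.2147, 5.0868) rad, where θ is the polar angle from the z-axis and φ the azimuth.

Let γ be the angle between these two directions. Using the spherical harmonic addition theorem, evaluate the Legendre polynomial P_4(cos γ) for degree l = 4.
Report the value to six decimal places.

Summing Y*_{l m}(θ₁,φ₁)·Y_{l m}(θ₂,φ₂) over m ∈ [−4, 4]; prefactor 4π/(2·4+1) = 1.396263:
  term(m=-4) = +0.000344+0.000209i   from Y*(Ω₁)=-0.201459+0.393444i, Y(Ω₂)=+0.000067-0.000909i
  term(m=-3) = +0.000141-0.000326i   from Y*(Ω₁)=+0.001134+0.029994i, Y(Ω₂)=-0.010662-0.005118i
  term(m=-2) = +0.027665+0.007752i   from Y*(Ω₁)=-0.173700-0.284087i, Y(Ω₂)=-0.063202+0.058740i
  term(m=-1) = +0.001679-0.012218i   from Y*(Ω₁)=-0.029664-0.016632i, Y(Ω₂)=+0.132621+0.337504i
  term(m=+0) = +0.208830+0.000000i   from Y*(Ω₁)=+0.315530-0.000000i, Y(Ω₂)=+0.661840+0.000000i
  term(m=+1) = +0.001679+0.012218i   from Y*(Ω₁)=+0.029664-0.016632i, Y(Ω₂)=-0.132621+0.337504i
  term(m=+2) = +0.027665-0.007752i   from Y*(Ω₁)=-0.173700+0.284087i, Y(Ω₂)=-0.063202-0.058740i
  term(m=+3) = +0.000141+0.000326i   from Y*(Ω₁)=-0.001134+0.029994i, Y(Ω₂)=+0.010662-0.005118i
  term(m=+4) = +0.000344-0.000209i   from Y*(Ω₁)=-0.201459-0.393444i, Y(Ω₂)=+0.000067+0.000909i
Accumulated sum +0.268491+0.000000i; after 4π/(2l+1) scaling, +0.374884+0.000000i ⇒ P_4 = 0.374884

0.374884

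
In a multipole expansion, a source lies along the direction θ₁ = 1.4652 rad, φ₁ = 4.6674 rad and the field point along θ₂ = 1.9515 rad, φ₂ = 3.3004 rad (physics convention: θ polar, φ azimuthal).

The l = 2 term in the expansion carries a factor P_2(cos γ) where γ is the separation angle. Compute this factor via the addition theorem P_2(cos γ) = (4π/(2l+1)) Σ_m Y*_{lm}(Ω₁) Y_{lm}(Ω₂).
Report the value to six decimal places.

Term-by-term m-sum for l=2 (normalisation 4π/5 = 2.513274):
  m=-2: Y*=-0.38044 + 0.03432j  Y=0.31629 - 0.10398j  product -0.11676 + 0.05041j
  m=-1: Y*=-0.00364 - 0.08089j  Y=0.26315 - 0.04215j  product -0.00437 - 0.02113j
  m=+0: Y*=-0.30488 + 0.00000j  Y=-0.18476 + 0.00000j  product 0.05633 + 0.00000j
  m=+1: Y*=0.00364 - 0.08089j  Y=-0.26315 - 0.04215j  product -0.00437 + 0.02113j
  m=+2: Y*=-0.38044 - 0.03432j  Y=0.31629 + 0.10398j  product -0.11676 - 0.05041j
Total Σ_m = -0.18593 + 0.00000j. Multiply by 2.513274: -0.46728 + 0.00000j. P_2(cos γ) = -0.467283

-0.467283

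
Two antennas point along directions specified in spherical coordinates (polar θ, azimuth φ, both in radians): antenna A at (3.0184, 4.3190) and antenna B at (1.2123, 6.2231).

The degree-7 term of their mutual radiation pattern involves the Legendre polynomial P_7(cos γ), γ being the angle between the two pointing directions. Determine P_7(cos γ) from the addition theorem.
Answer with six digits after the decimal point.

Summing Y*_{l m}(θ₁,φ₁)·Y_{l m}(θ₂,φ₂) over m ∈ [−7, 7]; prefactor 4π/(2·7+1) = 0.837758:
  term(m=-7) = (0.000000, -0.000000)   from Y*(Ω₁)=(0.000000, -0.000000), Y(Ω₂)=(0.288213, 0.128915)
  term(m=-6) = (-0.000001, -0.000003)   from Y*(Ω₁)=(-0.000005, -0.000005), Y(Ω₂)=(0.414185, 0.156142)
  term(m=-5) = (-0.000019, 0.000002)   from Y*(Ω₁)=(-0.000112, 0.000047), Y(Ω₂)=(0.151525, 0.046943)
  term(m=-4) = (0.000106, -0.000438)   from Y*(Ω₁)=(0.000004, 0.001628), Y(Ω₂)=(-0.269145, -0.065962)
  term(m=-3) = (-0.003560, -0.002287)   from Y*(Ω₁)=(0.014561, 0.005996), Y(Ω₂)=(-0.264356, -0.048175)
  term(m=-2) = (0.014592, -0.011480)   from Y*(Ω₁)=(0.075122, -0.075330), Y(Ω₂)=(0.173262, 0.020922)
  term(m=-1) = (-0.043552, -0.125792)   from Y*(Ω₁)=(-0.173467, -0.417971), Y(Ω₂)=(0.293629, 0.017664)
  term(m=+0) = (0.123799, 0.000000)   from Y*(Ω₁)=(-0.872321, -0.000000), Y(Ω₂)=(-0.141919, 0.000000)
  term(m=+1) = (-0.043552, 0.125792)   from Y*(Ω₁)=(0.173467, -0.417971), Y(Ω₂)=(-0.293629, 0.017664)
  term(m=+2) = (0.014592, 0.011480)   from Y*(Ω₁)=(0.075122, 0.075330), Y(Ω₂)=(0.173262, -0.020922)
  term(m=+3) = (-0.003560, 0.002287)   from Y*(Ω₁)=(-0.014561, 0.005996), Y(Ω₂)=(0.264356, -0.048175)
  term(m=+4) = (0.000106, 0.000438)   from Y*(Ω₁)=(0.000004, -0.001628), Y(Ω₂)=(-0.269145, 0.065962)
  term(m=+5) = (-0.000019, -0.000002)   from Y*(Ω₁)=(0.000112, 0.000047), Y(Ω₂)=(-0.151525, 0.046943)
  term(m=+6) = (-0.000001, 0.000003)   from Y*(Ω₁)=(-0.000005, 0.000005), Y(Ω₂)=(0.414185, -0.156142)
  term(m=+7) = (0.000000, 0.000000)   from Y*(Ω₁)=(-0.000000, -0.000000), Y(Ω₂)=(-0.288213, 0.128915)
Σ over m = (0.058930, -0.000000); ×(4π/15) → (0.049369, -0.000000). Real part: 0.049369

0.049369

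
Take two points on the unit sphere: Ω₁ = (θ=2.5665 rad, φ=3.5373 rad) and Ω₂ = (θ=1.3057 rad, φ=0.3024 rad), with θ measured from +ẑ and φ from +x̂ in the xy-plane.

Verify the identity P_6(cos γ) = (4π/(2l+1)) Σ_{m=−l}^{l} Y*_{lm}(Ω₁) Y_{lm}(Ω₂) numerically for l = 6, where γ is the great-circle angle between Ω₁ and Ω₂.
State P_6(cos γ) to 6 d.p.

Expand P_6 via completeness: Σ_{m} conj(Y_{6,m}) at Ω₁ times Y_{6,m} at Ω₂ —
  m=-6: (-0.009003, 0.008684) × (-0.094134, -0.378750) = (0.004136, 0.002592)  (running Σ = (0.004136, 0.002592))
  m=-5: (-0.026508, 0.061369) × (0.021568, -0.366400) = (0.021914, 0.011036)  (running Σ = (0.026050, 0.013629))
  m=-4: (-0.002535, 0.210629) × (-0.026785, 0.070902) = (-0.014866, -0.005821)  (running Σ = (0.011184, 0.007807))
  m=-3: (0.156251, 0.387068) × (-0.212112, 0.271283) = (-0.138148, -0.039713)  (running Σ = (-0.126964, -0.031906))
  m=-2: (0.317468, 0.321312) × (-0.019990, 0.013817) = (-0.010786, -0.002037)  (running Σ = (-0.137750, -0.033943))
  m=-1: (0.041285, 0.017246) × (0.307885, -0.096050) = (0.014368, 0.001344)  (running Σ = (-0.123382, -0.032598))
  m=0: (-0.419505, -0.000000) × (0.050737, 0.000000) = (-0.021284, -0.000000)  (running Σ = (-0.144667, -0.032598))
  m=1: (-0.041285, 0.017246) × (-0.307885, -0.096050) = (0.014368, -0.001344)  (running Σ = (-0.130299, -0.033943))
  m=2: (0.317468, -0.321312) × (-0.019990, -0.013817) = (-0.010786, 0.002037)  (running Σ = (-0.141085, -0.031906))
  m=3: (-0.156251, 0.387068) × (0.212112, 0.271283) = (-0.138148, 0.039713)  (running Σ = (-0.279233, 0.007807))
  m=4: (-0.002535, -0.210629) × (-0.026785, -0.070902) = (-0.014866, 0.005821)  (running Σ = (-0.294099, 0.013629))
  m=5: (0.026508, 0.061369) × (-0.021568, -0.366400) = (0.021914, -0.011036)  (running Σ = (-0.272185, 0.002592))
  m=6: (-0.009003, -0.008684) × (-0.094134, 0.378750) = (0.004136, -0.002592)  (running Σ = (-0.268049, 0.000000))
Total Σ_m = (-0.268049, 0.000000). Multiply by 0.966644: (-0.259108, 0.000000). P_6(cos γ) = -0.259108

-0.259108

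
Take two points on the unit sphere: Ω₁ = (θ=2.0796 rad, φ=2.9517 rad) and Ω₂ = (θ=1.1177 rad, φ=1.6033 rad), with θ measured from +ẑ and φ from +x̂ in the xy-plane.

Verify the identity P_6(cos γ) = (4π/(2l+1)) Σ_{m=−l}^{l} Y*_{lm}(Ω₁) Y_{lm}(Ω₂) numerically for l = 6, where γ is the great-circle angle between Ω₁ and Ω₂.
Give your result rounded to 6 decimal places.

-0.302023

Expand P_6 via completeness: Σ_{m} conj(Y_{6,m}) at Ω₁ times Y_{6,m} at Ω₂ —
  m=-6: Y*=+0.089629-0.194691i  Y=-0.250350+0.049452i  product -0.012811+0.053173i
  m=-5: Y*=+0.241079-0.336739i  Y=-0.069640-0.424728i  product -0.159811-0.078942i
  m=-4: Y*=+0.242343-0.230137i  Y=+0.256119-0.033488i  product +0.054362-0.067058i
  m=-3: Y*=-0.069362+0.044427i  Y=-0.018000-0.184008i  product +0.009424+0.011964i
  m=-2: Y*=-0.326019+0.130135i  Y=+0.325123-0.021165i  product -0.103242+0.049210i
  m=-1: Y*=-0.044871+0.008625i  Y=-0.002440-0.075032i  product +0.000757+0.003346i
  m=+0: Y*=+0.334706-0.000000i  Y=+0.329239+0.000000i  product +0.110198+0.000000i
  m=+1: Y*=+0.044871+0.008625i  Y=+0.002440-0.075032i  product +0.000757-0.003346i
  m=+2: Y*=-0.326019-0.130135i  Y=+0.325123+0.021165i  product -0.103242-0.049210i
  m=+3: Y*=+0.069362+0.044427i  Y=+0.018000-0.184008i  product +0.009424-0.011964i
  m=+4: Y*=+0.242343+0.230137i  Y=+0.256119+0.033488i  product +0.054362+0.067058i
  m=+5: Y*=-0.241079-0.336739i  Y=+0.069640-0.424728i  product -0.159811+0.078942i
  m=+6: Y*=+0.089629+0.194691i  Y=-0.250350-0.049452i  product -0.012811-0.053173i
Total Σ_m = -0.312445+0.000000i. Multiply by 0.966644: -0.302023+0.000000i. P_6(cos γ) = -0.302023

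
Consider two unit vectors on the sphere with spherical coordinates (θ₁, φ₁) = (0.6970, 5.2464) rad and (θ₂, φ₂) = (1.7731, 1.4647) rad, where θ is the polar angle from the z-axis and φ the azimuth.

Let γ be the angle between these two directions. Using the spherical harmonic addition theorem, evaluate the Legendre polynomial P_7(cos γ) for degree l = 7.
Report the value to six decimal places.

Summing Y*_{l m}(θ₁,φ₁)·Y_{l m}(θ₂,φ₂) over m ∈ [−7, 7]; prefactor 4π/(2·7+1) = 0.837758:
  [-7]  conj(Y_{7,-7})(Ω₁) = +0.012616-0.018580i ; Y_{7,-7}(Ω₂) = -0.292738+0.318885i ; Δ = +0.002232+0.009462i
  [-6]  conj(Y_{7,-6})(Ω₁) = +0.100178+0.006267i ; Y_{7,-6}(Ω₂) = +0.267143+0.197482i ; Δ = +0.025524+0.021457i
  [-5]  conj(Y_{7,-5})(Ω₁) = +0.120688+0.236690i ; Y_{7,-5}(Ω₂) = -0.079579+0.135669i ; Δ = -0.041716-0.002462i
  [-4]  conj(Y_{7,-4})(Ω₁) = -0.237618+0.374625i ; Y_{7,-4}(Ω₂) = +0.306280+0.138390i ; Δ = -0.124622+0.081856i
  [-3]  conj(Y_{7,-3})(Ω₁) = -0.398584-0.012455i ; Y_{7,-3}(Ω₂) = -0.018504+0.056160i ; Δ = +0.008075-0.022154i
  [-2]  conj(Y_{7,-2})(Ω₁) = +0.005769+0.010491i ; Y_{7,-2}(Ω₂) = +0.318273+0.068567i ; Δ = +0.001117+0.003735i
  [-1]  conj(Y_{7,-1})(Ω₁) = -0.199274+0.337001i ; Y_{7,-1}(Ω₂) = -0.002176+0.020433i ; Δ = -0.006452-0.004805i
  [+0]  conj(Y_{7,0})(Ω₁) = -0.113230-0.000000i ; Y_{7,0}(Ω₂) = +0.320835+0.000000i ; Δ = -0.036328-0.000000i
  [+1]  conj(Y_{7,1})(Ω₁) = +0.199274+0.337001i ; Y_{7,1}(Ω₂) = +0.002176+0.020433i ; Δ = -0.006452+0.004805i
  [+2]  conj(Y_{7,2})(Ω₁) = +0.005769-0.010491i ; Y_{7,2}(Ω₂) = +0.318273-0.068567i ; Δ = +0.001117-0.003735i
  [+3]  conj(Y_{7,3})(Ω₁) = +0.398584-0.012455i ; Y_{7,3}(Ω₂) = +0.018504+0.056160i ; Δ = +0.008075+0.022154i
  [+4]  conj(Y_{7,4})(Ω₁) = -0.237618-0.374625i ; Y_{7,4}(Ω₂) = +0.306280-0.138390i ; Δ = -0.124622-0.081856i
  [+5]  conj(Y_{7,5})(Ω₁) = -0.120688+0.236690i ; Y_{7,5}(Ω₂) = +0.079579+0.135669i ; Δ = -0.041716+0.002462i
  [+6]  conj(Y_{7,6})(Ω₁) = +0.100178-0.006267i ; Y_{7,6}(Ω₂) = +0.267143-0.197482i ; Δ = +0.025524-0.021457i
  [+7]  conj(Y_{7,7})(Ω₁) = -0.012616-0.018580i ; Y_{7,7}(Ω₂) = +0.292738+0.318885i ; Δ = +0.002232-0.009462i
Total Σ_m = -0.308012+0.000000i. Multiply by 0.837758: -0.258040+0.000000i. P_7(cos γ) = -0.258040

-0.258040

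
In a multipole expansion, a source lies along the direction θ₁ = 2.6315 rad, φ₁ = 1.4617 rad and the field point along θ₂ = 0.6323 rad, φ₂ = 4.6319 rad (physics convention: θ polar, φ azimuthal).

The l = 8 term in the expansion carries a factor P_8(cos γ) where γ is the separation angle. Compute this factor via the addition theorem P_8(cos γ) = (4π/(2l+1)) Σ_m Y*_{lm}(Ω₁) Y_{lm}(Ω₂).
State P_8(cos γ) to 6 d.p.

Addition theorem: P_8(cos γ) = (4π/17) Σ_m Y*_{lm}(Ω₁) Y_{lm}(Ω₂), m = −8…8:
  [-8]  conj(Y_{8,-8})(Ω₁) = (0.001070, -0.001275) ; Y_{8,-8}(Ω₂) = (0.006135, 0.004605) ; Δ = (0.000012, -0.000003)
  [-7]  conj(Y_{8,-7})(Ω₁) = (0.008232, 0.008597) ; Y_{8,-7}(Ω₂) = (0.022369, -0.035410) ; Δ = (0.000489, -0.000099)
  [-6]  conj(Y_{8,-6})(Ω₁) = (-0.042174, 0.032366) ; Y_{8,-6}(Ω₂) = (-0.124451, -0.065255) ; Δ = (0.007361, -0.001276)
  [-5]  conj(Y_{8,-5})(Ω₁) = (-0.086066, -0.141811) ; Y_{8,-5}(Ω₂) = (-0.125235, 0.294201) ; Δ = (0.052499, -0.007561)
  [-4]  conj(Y_{8,-4})(Ω₁) = (0.329335, -0.153593) ; Y_{8,-4}(Ω₂) = (0.454321, 0.151544) ; Δ = (0.172900, -0.019872)
  [-3]  conj(Y_{8,-3})(Ω₁) = (0.166006, 0.488973) ; Y_{8,-3}(Ω₂) = (0.090264, -0.366520) ; Δ = (0.194203, -0.016708)
  [-2]  conj(Y_{8,-2})(Ω₁) = (-0.327234, 0.072555) ; Y_{8,-2}(Ω₂) = (0.075143, 0.012202) ; Δ = (-0.025475, 0.001459)
  [-1]  conj(Y_{8,-1})(Ω₁) = (0.023408, 0.213714) ; Y_{8,-1}(Ω₂) = (0.033464, -0.414858) ; Δ = (0.089444, -0.002559)
  [+0]  conj(Y_{8,0})(Ω₁) = (-0.421066, -0.000000) ; Y_{8,0}(Ω₂) = (-0.058837, 0.000000) ; Δ = (0.024774, 0.000000)
  [+1]  conj(Y_{8,1})(Ω₁) = (-0.023408, 0.213714) ; Y_{8,1}(Ω₂) = (-0.033464, -0.414858) ; Δ = (0.089444, 0.002559)
  [+2]  conj(Y_{8,2})(Ω₁) = (-0.327234, -0.072555) ; Y_{8,2}(Ω₂) = (0.075143, -0.012202) ; Δ = (-0.025475, -0.001459)
  [+3]  conj(Y_{8,3})(Ω₁) = (-0.166006, 0.488973) ; Y_{8,3}(Ω₂) = (-0.090264, -0.366520) ; Δ = (0.194203, 0.016708)
  [+4]  conj(Y_{8,4})(Ω₁) = (0.329335, 0.153593) ; Y_{8,4}(Ω₂) = (0.454321, -0.151544) ; Δ = (0.172900, 0.019872)
  [+5]  conj(Y_{8,5})(Ω₁) = (0.086066, -0.141811) ; Y_{8,5}(Ω₂) = (0.125235, 0.294201) ; Δ = (0.052499, 0.007561)
  [+6]  conj(Y_{8,6})(Ω₁) = (-0.042174, -0.032366) ; Y_{8,6}(Ω₂) = (-0.124451, 0.065255) ; Δ = (0.007361, 0.001276)
  [+7]  conj(Y_{8,7})(Ω₁) = (-0.008232, 0.008597) ; Y_{8,7}(Ω₂) = (-0.022369, -0.035410) ; Δ = (0.000489, 0.000099)
  [+8]  conj(Y_{8,8})(Ω₁) = (0.001070, 0.001275) ; Y_{8,8}(Ω₂) = (0.006135, -0.004605) ; Δ = (0.000012, 0.000003)
Accumulated sum (1.007640, 0.000000); after 4π/(2l+1) scaling, (0.744845, 0.000000) ⇒ P_8 = 0.744845

0.744845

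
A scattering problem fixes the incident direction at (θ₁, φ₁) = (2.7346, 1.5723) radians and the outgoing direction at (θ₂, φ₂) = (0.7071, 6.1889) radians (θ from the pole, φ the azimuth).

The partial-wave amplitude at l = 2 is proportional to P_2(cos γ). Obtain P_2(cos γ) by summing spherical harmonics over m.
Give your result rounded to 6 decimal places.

0.283537

Term-by-term m-sum for l=2 (normalisation 4π/5 = 2.513274):
  [-2]  conj(Y_{2,-2})(Ω₁) = -0.060528-0.000182i ; Y_{2,-2}(Ω₂) = +0.160126+0.030558i ; Δ = -0.009687-0.001879i
  [-1]  conj(Y_{2,-1})(Ω₁) = +0.000422-0.280832i ; Y_{2,-1}(Ω₂) = +0.379853+0.035921i ; Δ = +0.010248-0.106660i
  [+0]  conj(Y_{2,0})(Ω₁) = +0.482521-0.000000i ; Y_{2,0}(Ω₂) = +0.231477+0.000000i ; Δ = +0.111692+0.000000i
  [+1]  conj(Y_{2,1})(Ω₁) = -0.000422-0.280832i ; Y_{2,1}(Ω₂) = -0.379853+0.035921i ; Δ = +0.010248+0.106660i
  [+2]  conj(Y_{2,2})(Ω₁) = -0.060528+0.000182i ; Y_{2,2}(Ω₂) = +0.160126-0.030558i ; Δ = -0.009687+0.001879i
Σ over m = +0.112816-0.000000i; ×(4π/5) → +0.283537-0.000000i. Real part: 0.283537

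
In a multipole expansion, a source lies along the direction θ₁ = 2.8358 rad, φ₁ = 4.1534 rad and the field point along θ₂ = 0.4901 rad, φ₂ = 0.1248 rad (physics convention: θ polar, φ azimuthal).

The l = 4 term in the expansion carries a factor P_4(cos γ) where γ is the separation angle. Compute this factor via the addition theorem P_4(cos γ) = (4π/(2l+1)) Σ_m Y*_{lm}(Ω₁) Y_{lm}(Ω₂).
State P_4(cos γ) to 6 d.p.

0.410597

Summing Y*_{l m}(θ₁,φ₁)·Y_{l m}(θ₂,φ₂) over m ∈ [−4, 4]; prefactor 4π/(2·4+1) = 1.396263:
  m=-4: Y*=(-0.002243, -0.002860)  Y=(0.019074, -0.010401)  product (-0.000073, -0.000031)
  m=-3: Y*=(-0.032383, 0.003451)  Y=(0.107200, -0.042122)  product (-0.003326, 0.001734)
  m=-2: Y*=(-0.071170, 0.146279)  Y=(0.319545, -0.081457)  product (-0.010827, 0.052540)
  m=-1: Y*=(0.242413, 0.387524)  Y=(0.477425, -0.059894)  product (0.138944, 0.170495)
  m=+0: Y*=(0.493200, -0.000000)  Y=(0.090491, 0.000000)  product (0.044630, 0.000000)
  m=+1: Y*=(-0.242413, 0.387524)  Y=(-0.477425, -0.059894)  product (0.138944, -0.170495)
  m=+2: Y*=(-0.071170, -0.146279)  Y=(0.319545, 0.081457)  product (-0.010827, -0.052540)
  m=+3: Y*=(0.032383, 0.003451)  Y=(-0.107200, -0.042122)  product (-0.003326, -0.001734)
  m=+4: Y*=(-0.002243, 0.002860)  Y=(0.019074, 0.010401)  product (-0.000073, 0.000031)
Σ over m = (0.294068, 0.000000); ×(4π/9) → (0.410597, 0.000000). Real part: 0.410597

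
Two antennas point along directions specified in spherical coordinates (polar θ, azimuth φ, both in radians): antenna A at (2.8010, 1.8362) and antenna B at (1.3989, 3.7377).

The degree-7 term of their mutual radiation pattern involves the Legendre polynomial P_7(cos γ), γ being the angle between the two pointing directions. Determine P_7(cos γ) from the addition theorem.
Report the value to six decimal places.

0.264412

Term-by-term m-sum for l=7 (normalisation 4π/15 = 0.837758):
  m=-7: Y*=+0.000223+0.000066i  Y=+0.231570-0.386635i  product +0.000077-0.000071i
  m=-6: Y*=-0.000053+0.002450i  Y=-0.265485+0.123384i  product -0.000288-0.000657i
  m=-5: Y*=-0.015624+0.003886i  Y=-0.208364-0.033851i  product +0.003387-0.000281i
  m=-4: Y*=-0.035894-0.064293i  Y=+0.225213+0.212841i  product +0.005600-0.022119i
  m=-3: Y*=+0.168682-0.165073i  Y=+0.027206+0.123091i  product +0.024908+0.016272i
  m=-2: Y*=+0.427750+0.251090i  Y=+0.114303-0.287360i  product +0.121046-0.094218i
  m=-1: Y*=-0.140253+0.515984i  Y=+0.076197-0.051695i  product +0.015987+0.046567i
  m=+0: Y*=+0.083834-0.000000i  Y=-0.307958+0.000000i  product -0.025817+0.000000i
  m=+1: Y*=+0.140253+0.515984i  Y=-0.076197-0.051695i  product +0.015987-0.046567i
  m=+2: Y*=+0.427750-0.251090i  Y=+0.114303+0.287360i  product +0.121046+0.094218i
  m=+3: Y*=-0.168682-0.165073i  Y=-0.027206+0.123091i  product +0.024908-0.016272i
  m=+4: Y*=-0.035894+0.064293i  Y=+0.225213-0.212841i  product +0.005600+0.022119i
  m=+5: Y*=+0.015624+0.003886i  Y=+0.208364-0.033851i  product +0.003387+0.000281i
  m=+6: Y*=-0.000053-0.002450i  Y=-0.265485-0.123384i  product -0.000288+0.000657i
  m=+7: Y*=-0.000223+0.000066i  Y=-0.231570-0.386635i  product +0.000077+0.000071i
Total Σ_m = +0.315618-0.000000i. Multiply by 0.837758: +0.264412-0.000000i. P_7(cos γ) = 0.264412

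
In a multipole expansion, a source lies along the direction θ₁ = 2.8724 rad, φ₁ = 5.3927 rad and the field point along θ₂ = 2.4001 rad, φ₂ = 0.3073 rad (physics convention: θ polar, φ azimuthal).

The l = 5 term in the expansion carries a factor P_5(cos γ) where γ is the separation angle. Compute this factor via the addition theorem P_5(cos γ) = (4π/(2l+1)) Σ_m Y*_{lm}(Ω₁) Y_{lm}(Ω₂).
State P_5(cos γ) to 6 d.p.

Addition theorem: P_5(cos γ) = (4π/11) Σ_m Y*_{lm}(Ω₁) Y_{lm}(Ω₂), m = −5…5:
  m=-5: (-0.000159, 0.000597) × (0.002237, -0.065186) = (0.000039, 0.000012)  (running Σ = (0.000039, 0.000012))
  m=-4: (0.006462, -0.002889) × (-0.075445, 0.212203) = (0.000125, 0.001589)  (running Σ = (0.000164, 0.001601))
  m=-3: (-0.042719, -0.021707) × (0.250838, -0.330719) = (-0.017895, 0.008683)  (running Σ = (-0.017731, 0.010284))
  m=-2: (0.043101, 0.202046) × (-0.294164, 0.207617) = (-0.054627, -0.050486)  (running Σ = (-0.072358, -0.040202))
  m=-1: (0.328163, -0.405552) × (-0.083025, 0.026348) = (-0.016560, 0.042317)  (running Σ = (-0.088918, 0.002115))
  m=0: (-0.490890, -0.000000) × (0.382572, 0.000000) = (-0.187801, -0.000000)  (running Σ = (-0.276719, 0.002115))
  m=1: (-0.328163, -0.405552) × (0.083025, 0.026348) = (-0.016560, -0.042317)  (running Σ = (-0.293279, -0.040202))
  m=2: (0.043101, -0.202046) × (-0.294164, -0.207617) = (-0.054627, 0.050486)  (running Σ = (-0.347906, 0.010284))
  m=3: (0.042719, -0.021707) × (-0.250838, -0.330719) = (-0.017895, -0.008683)  (running Σ = (-0.365801, 0.001601))
  m=4: (0.006462, 0.002889) × (-0.075445, -0.212203) = (0.000125, -0.001589)  (running Σ = (-0.365675, 0.000012))
  m=5: (0.000159, 0.000597) × (-0.002237, -0.065186) = (0.000039, -0.000012)  (running Σ = (-0.365637, -0.000000))
Accumulated sum (-0.365637, -0.000000); after 4π/(2l+1) scaling, (-0.417702, -0.000000) ⇒ P_5 = -0.417702

-0.417702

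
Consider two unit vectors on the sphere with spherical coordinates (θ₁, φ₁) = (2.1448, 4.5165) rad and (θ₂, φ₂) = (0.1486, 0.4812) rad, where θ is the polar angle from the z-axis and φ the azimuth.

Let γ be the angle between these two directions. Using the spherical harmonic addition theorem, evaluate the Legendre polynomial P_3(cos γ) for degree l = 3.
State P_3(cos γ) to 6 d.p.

Summing Y*_{l m}(θ₁,φ₁)·Y_{l m}(θ₂,φ₂) over m ∈ [−3, 3]; prefactor 4π/(2·3+1) = 1.795196:
  [-3]  conj(Y_{3,-3})(Ω₁) = +0.136973+0.205608i ; Y_{3,-3}(Ω₂) = +0.000172-0.001343i ; Δ = +0.000300-0.000149i
  [-2]  conj(Y_{3,-2})(Ω₁) = +0.361666-0.149417i ; Y_{3,-2}(Ω₂) = +0.012663-0.018180i ; Δ = +0.001863-0.008467i
  [-1]  conj(Y_{3,-1})(Ω₁) = -0.025050-0.126239i ; Y_{3,-1}(Ω₂) = +0.165009-0.086157i ; Δ = -0.015010-0.018672i
  [+0]  conj(Y_{3,0})(Ω₁) = +0.309172-0.000000i ; Y_{3,0}(Ω₂) = +0.697678+0.000000i ; Δ = +0.215702+0.000000i
  [+1]  conj(Y_{3,1})(Ω₁) = +0.025050-0.126239i ; Y_{3,1}(Ω₂) = -0.165009-0.086157i ; Δ = -0.015010+0.018672i
  [+2]  conj(Y_{3,2})(Ω₁) = +0.361666+0.149417i ; Y_{3,2}(Ω₂) = +0.012663+0.018180i ; Δ = +0.001863+0.008467i
  [+3]  conj(Y_{3,3})(Ω₁) = -0.136973+0.205608i ; Y_{3,3}(Ω₂) = -0.000172-0.001343i ; Δ = +0.000300+0.000149i
Σ over m = +0.190009+0.000000i; ×(4π/7) → +0.341103+0.000000i. Real part: 0.341103

0.341103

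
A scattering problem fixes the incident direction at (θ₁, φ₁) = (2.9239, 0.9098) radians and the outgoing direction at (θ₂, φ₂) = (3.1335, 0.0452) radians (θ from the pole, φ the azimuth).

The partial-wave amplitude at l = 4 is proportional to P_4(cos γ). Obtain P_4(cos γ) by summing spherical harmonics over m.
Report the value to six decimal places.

Expand P_4 via completeness: Σ_{m} conj(Y_{4,m}) at Ω₁ times Y_{4,m} at Ω₂ —
  m=-4: Y*=-0.000846-0.000460i  Y=+0.000000-0.000000i  product -0.000000-0.000000i
  m=-3: Y*=+0.011281-0.004933i  Y=-0.000001+0.000000i  product -0.000000+0.000000i
  m=-2: Y*=-0.021800+0.085804i  Y=+0.000131-0.000012i  product -0.000002+0.000011i
  m=-1: Y*=-0.224985-0.289295i  Y=-0.015296+0.000692i  product +0.003642+0.004269i
  m=+0: Y*=+0.656961-0.000000i  Y=+0.846007+0.000000i  product +0.555794+0.000000i
  m=+1: Y*=+0.224985-0.289295i  Y=+0.015296+0.000692i  product +0.003642-0.004269i
  m=+2: Y*=-0.021800-0.085804i  Y=+0.000131+0.000012i  product -0.000002-0.000011i
  m=+3: Y*=-0.011281-0.004933i  Y=+0.000001+0.000000i  product -0.000000-0.000000i
  m=+4: Y*=-0.000846+0.000460i  Y=+0.000000+0.000000i  product -0.000000+0.000000i
Σ over m = +0.563073+0.000000i; ×(4π/9) → +0.786198+0.000000i. Real part: 0.786198

0.786198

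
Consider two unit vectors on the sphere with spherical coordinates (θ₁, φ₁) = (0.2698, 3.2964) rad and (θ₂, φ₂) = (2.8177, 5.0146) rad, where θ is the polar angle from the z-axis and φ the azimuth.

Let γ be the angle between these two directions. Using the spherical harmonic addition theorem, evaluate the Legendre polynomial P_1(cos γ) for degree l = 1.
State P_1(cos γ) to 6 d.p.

-0.926168

Addition theorem: P_1(cos γ) = (4π/3) Σ_m Y*_{lm}(Ω₁) Y_{lm}(Ω₂), m = −1…1:
  m=-1: -0.090986-0.014199i × +0.032727+0.104974i = -0.001487-0.010016i  (running Σ = -0.001487-0.010016i)
  m=0: +0.470927-0.000000i × -0.463197+0.000000i = -0.218132+0.000000i  (running Σ = -0.219619-0.010016i)
  m=1: +0.090986-0.014199i × -0.032727+0.104974i = -0.001487+0.010016i  (running Σ = -0.221106+0.000000i)
Accumulated sum -0.221106+0.000000i; after 4π/(2l+1) scaling, -0.926168+0.000000i ⇒ P_1 = -0.926168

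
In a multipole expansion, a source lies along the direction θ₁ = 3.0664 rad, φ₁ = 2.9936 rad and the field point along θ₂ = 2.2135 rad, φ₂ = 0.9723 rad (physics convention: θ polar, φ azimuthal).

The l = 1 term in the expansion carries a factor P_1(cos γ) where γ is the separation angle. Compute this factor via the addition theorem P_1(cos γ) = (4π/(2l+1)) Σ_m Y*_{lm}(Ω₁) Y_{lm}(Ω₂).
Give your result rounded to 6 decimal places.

Expand P_1 via completeness: Σ_{m} conj(Y_{1,m}) at Ω₁ times Y_{1,m} at Ω₂ —
  m=-1: (-0.025670, 0.003827) × (0.155814, -0.228490) = (-0.003125, 0.006462)  (running Σ = (-0.003125, 0.006462))
  m=0: (-0.487222, -0.000000) × (-0.292850, 0.000000) = (0.142683, 0.000000)  (running Σ = (0.139557, 0.006462))
  m=1: (0.025670, 0.003827) × (-0.155814, -0.228490) = (-0.003125, -0.006462)  (running Σ = (0.136432, 0.000000))
Accumulated sum (0.136432, 0.000000); after 4π/(2l+1) scaling, (0.571485, 0.000000) ⇒ P_1 = 0.571485

0.571485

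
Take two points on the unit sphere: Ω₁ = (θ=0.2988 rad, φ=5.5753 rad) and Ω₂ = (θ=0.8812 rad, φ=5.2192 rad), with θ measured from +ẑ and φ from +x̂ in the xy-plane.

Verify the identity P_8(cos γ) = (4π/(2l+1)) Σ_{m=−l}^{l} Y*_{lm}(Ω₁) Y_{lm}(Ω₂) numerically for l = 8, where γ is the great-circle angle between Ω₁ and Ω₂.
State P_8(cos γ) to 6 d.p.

Summing Y*_{l m}(θ₁,φ₁)·Y_{l m}(θ₂,φ₂) over m ∈ [−8, 8]; prefactor 4π/(2·8+1) = 0.739198:
  m=-8: Y*=(0.000024, 0.000017)  Y=(-0.039558, 0.051192)  product (-0.000002, 0.000001)
  m=-7: Y*=(0.000091, 0.000366)  Y=(0.084298, 0.196049)  product (-0.000064, 0.000049)
  m=-6: Y*=(-0.001395, 0.002780)  Y=(0.400539, 0.040482)  product (-0.000671, 0.001057)
  m=-5: Y*=(-0.016946, 0.007121)  Y=(0.247957, -0.356639)  product (-0.001662, 0.007809)
  m=-4: Y*=(-0.076146, -0.024396)  Y=(-0.059474, -0.121120)  product (0.001574, 0.010674)
  m=-3: Y*=(-0.131800, -0.213598)  Y=(0.289082, 0.014571)  product (-0.034989, -0.063668)
  m=-2: Y*=(0.081150, -0.519259)  Y=(0.161251, -0.258822)  product (-0.121310, -0.104734)
  m=-1: Y*=(0.434593, -0.371950)  Y=(0.078065, 0.140613)  product (0.086228, 0.032073)
  m=+0: Y*=(-0.080486, -0.000000)  Y=(0.331940, 0.000000)  product (-0.026716, -0.000000)
  m=+1: Y*=(-0.434593, -0.371950)  Y=(-0.078065, 0.140613)  product (0.086228, -0.032073)
  m=+2: Y*=(0.081150, 0.519259)  Y=(0.161251, 0.258822)  product (-0.121310, 0.104734)
  m=+3: Y*=(0.131800, -0.213598)  Y=(-0.289082, 0.014571)  product (-0.034989, 0.063668)
  m=+4: Y*=(-0.076146, 0.024396)  Y=(-0.059474, 0.121120)  product (0.001574, -0.010674)
  m=+5: Y*=(0.016946, 0.007121)  Y=(-0.247957, -0.356639)  product (-0.001662, -0.007809)
  m=+6: Y*=(-0.001395, -0.002780)  Y=(0.400539, -0.040482)  product (-0.000671, -0.001057)
  m=+7: Y*=(-0.000091, 0.000366)  Y=(-0.084298, 0.196049)  product (-0.000064, -0.000049)
  m=+8: Y*=(0.000024, -0.000017)  Y=(-0.039558, -0.051192)  product (-0.000002, -0.000001)
Σ over m = (-0.168509, 0.000000); ×(4π/17) → (-0.124562, 0.000000). Real part: -0.124562

-0.124562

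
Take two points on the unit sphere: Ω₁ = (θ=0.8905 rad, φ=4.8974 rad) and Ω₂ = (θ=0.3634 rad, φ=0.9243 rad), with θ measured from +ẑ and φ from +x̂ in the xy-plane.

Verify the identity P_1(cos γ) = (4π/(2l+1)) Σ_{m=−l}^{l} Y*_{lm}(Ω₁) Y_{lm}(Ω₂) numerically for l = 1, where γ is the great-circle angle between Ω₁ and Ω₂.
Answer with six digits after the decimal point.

0.401767

Expand P_1 via completeness: Σ_{m} conj(Y_{1,m}) at Ω₁ times Y_{1,m} at Ω₂ —
  [-1]  conj(Y_{1,-1})(Ω₁) = (0.049408, -0.263999) ; Y_{1,-1}(Ω₂) = (0.073978, -0.098025) ; Δ = (-0.022223, -0.024373)
  [+0]  conj(Y_{1,0})(Ω₁) = (0.307342, -0.000000) ; Y_{1,0}(Ω₂) = (0.456694, 0.000000) ; Δ = (0.140361, 0.000000)
  [+1]  conj(Y_{1,1})(Ω₁) = (-0.049408, -0.263999) ; Y_{1,1}(Ω₂) = (-0.073978, -0.098025) ; Δ = (-0.022223, 0.024373)
Accumulated sum (0.095915, 0.000000); after 4π/(2l+1) scaling, (0.401767, 0.000000) ⇒ P_1 = 0.401767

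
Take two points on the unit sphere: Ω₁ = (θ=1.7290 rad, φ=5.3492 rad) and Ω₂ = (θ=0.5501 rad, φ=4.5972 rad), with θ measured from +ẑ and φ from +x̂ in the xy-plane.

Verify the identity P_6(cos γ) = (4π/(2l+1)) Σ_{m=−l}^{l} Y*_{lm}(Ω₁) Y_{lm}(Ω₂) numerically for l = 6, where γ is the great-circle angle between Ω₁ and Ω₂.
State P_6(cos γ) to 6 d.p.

Summing Y*_{l m}(θ₁,φ₁)·Y_{l m}(θ₂,φ₂) over m ∈ [−6, 6]; prefactor 4π/(2·6+1) = 0.966644:
  term(m=-6) = -0.000879-0.004329i   from Y*(Ω₁)=+0.348556+0.281445i, Y(Ω₂)=-0.007598-0.006285i
  term(m=-5) = +0.011237+0.007995i   from Y*(Ω₁)=+0.010510-0.247364i, Y(Ω₂)=-0.030336+0.046715i
  term(m=-4) = +0.045559-0.006123i   from Y*(Ω₁)=+0.204358-0.138120i, Y(Ω₂)=+0.166931+0.082863i
  term(m=-3) = -0.067567+0.082670i   from Y*(Ω₁)=-0.254102-0.089781i, Y(Ω₂)=+0.134198-0.372758i
  term(m=-2) = +0.005787+0.086504i   from Y*(Ω₁)=-0.053343-0.174186i, Y(Ω₂)=-0.463337-0.108672i
  term(m=-1) = -0.023011-0.021523i   from Y*(Ω₁)=-0.162958+0.220333i, Y(Ω₂)=-0.013214+0.114211i
  term(m=+0) = +0.066797+0.000000i   from Y*(Ω₁)=-0.164288-0.000000i, Y(Ω₂)=-0.406583+0.000000i
  term(m=+1) = -0.023011+0.021523i   from Y*(Ω₁)=+0.162958+0.220333i, Y(Ω₂)=+0.013214+0.114211i
  term(m=+2) = +0.005787-0.086504i   from Y*(Ω₁)=-0.053343+0.174186i, Y(Ω₂)=-0.463337+0.108672i
  term(m=+3) = -0.067567-0.082670i   from Y*(Ω₁)=+0.254102-0.089781i, Y(Ω₂)=-0.134198-0.372758i
  term(m=+4) = +0.045559+0.006123i   from Y*(Ω₁)=+0.204358+0.138120i, Y(Ω₂)=+0.166931-0.082863i
  term(m=+5) = +0.011237-0.007995i   from Y*(Ω₁)=-0.010510-0.247364i, Y(Ω₂)=+0.030336+0.046715i
  term(m=+6) = -0.000879+0.004329i   from Y*(Ω₁)=+0.348556-0.281445i, Y(Ω₂)=-0.007598+0.006285i
Total Σ_m = +0.009047-0.000000i. Multiply by 0.966644: +0.008745-0.000000i. P_6(cos γ) = 0.008745

0.008745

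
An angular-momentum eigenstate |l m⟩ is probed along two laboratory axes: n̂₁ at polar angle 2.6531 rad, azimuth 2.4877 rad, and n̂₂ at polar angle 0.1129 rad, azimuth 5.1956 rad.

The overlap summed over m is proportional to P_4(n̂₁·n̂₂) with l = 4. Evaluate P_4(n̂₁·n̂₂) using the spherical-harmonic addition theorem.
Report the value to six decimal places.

Term-by-term m-sum for l=4 (normalisation 4π/9 = 1.396263):
  [-4]  conj(Y_{4,-4})(Ω₁) = (-0.018563, -0.010778) ; Y_{4,-4}(Ω₂) = (-0.000025, -0.000067) ; Δ = (-0.000000, 0.000002)
  [-3]  conj(Y_{4,-3})(Ω₁) = (-0.043525, -0.105621) ; Y_{4,-3}(Ω₂) = (-0.001765, -0.000215) ; Δ = (0.000054, 0.000196)
  [-2]  conj(Y_{4,-2})(Ω₁) = (0.085398, -0.317171) ; Y_{4,-2}(Ω₂) = (-0.014262, 0.020652) ; Δ = (0.005332, 0.006287)
  [-1]  conj(Y_{4,-1})(Ω₁) = (0.382541, -0.293166) ; Y_{4,-1}(Ω₂) = (0.096238, 0.183415) ; Δ = (0.090586, 0.041950)
  [+0]  conj(Y_{4,0})(Ω₁) = (0.093953, -0.000000) ; Y_{4,0}(Ω₂) = (0.793174, 0.000000) ; Δ = (0.074521, 0.000000)
  [+1]  conj(Y_{4,1})(Ω₁) = (-0.382541, -0.293166) ; Y_{4,1}(Ω₂) = (-0.096238, 0.183415) ; Δ = (0.090586, -0.041950)
  [+2]  conj(Y_{4,2})(Ω₁) = (0.085398, 0.317171) ; Y_{4,2}(Ω₂) = (-0.014262, -0.020652) ; Δ = (0.005332, -0.006287)
  [+3]  conj(Y_{4,3})(Ω₁) = (0.043525, -0.105621) ; Y_{4,3}(Ω₂) = (0.001765, -0.000215) ; Δ = (0.000054, -0.000196)
  [+4]  conj(Y_{4,4})(Ω₁) = (-0.018563, 0.010778) ; Y_{4,4}(Ω₂) = (-0.000025, 0.000067) ; Δ = (-0.000000, -0.000002)
Accumulated sum (0.266465, -0.000000); after 4π/(2l+1) scaling, (0.372056, -0.000000) ⇒ P_4 = 0.372056

0.372056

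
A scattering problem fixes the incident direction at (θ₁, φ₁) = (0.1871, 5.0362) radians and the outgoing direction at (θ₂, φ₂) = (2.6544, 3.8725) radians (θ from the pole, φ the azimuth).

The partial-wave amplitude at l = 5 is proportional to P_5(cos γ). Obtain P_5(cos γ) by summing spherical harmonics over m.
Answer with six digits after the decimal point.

Addition theorem: P_5(cos γ) = (4π/11) Σ_m Y*_{lm}(Ω₁) Y_{lm}(Ω₂), m = −5…5:
  [-5]  conj(Y_{5,-5})(Ω₁) = 0.00010 + 0.00000j ; Y_{5,-5}(Ω₂) = 0.00909 - 0.00512j ; Δ = 0.00000 - 0.00000j
  [-4]  conj(Y_{5,-4})(Ω₁) = 0.00047 + 0.00166j ; Y_{5,-4}(Ω₂) = 0.06082 + 0.01347j ; Δ = 0.00001 + 0.00011j
  [-3]  conj(Y_{5,-3})(Ω₁) = -0.01413 + 0.00966j ; Y_{5,-3}(Ω₂) = 0.12464 + 0.17388j ; Δ = -0.00344 - 0.00125j
  [-2]  conj(Y_{5,-2})(Ω₁) = -0.08713 - 0.06591j ; Y_{5,-2}(Ω₂) = -0.04793 + 0.43802j ; Δ = 0.03305 - 0.03501j
  [-1]  conj(Y_{5,-1})(Ω₁) = 0.13376 - 0.39854j ; Y_{5,-1}(Ω₂) = -0.32065 + 0.28748j ; Δ = 0.07168 + 0.16624j
  [+0]  conj(Y_{5,0})(Ω₁) = 0.70529 + 0.00000j ; Y_{5,0}(Ω₂) = 0.12887 + 0.00000j ; Δ = 0.09089 + 0.00000j
  [+1]  conj(Y_{5,1})(Ω₁) = -0.13376 - 0.39854j ; Y_{5,1}(Ω₂) = 0.32065 + 0.28748j ; Δ = 0.07168 - 0.16624j
  [+2]  conj(Y_{5,2})(Ω₁) = -0.08713 + 0.06591j ; Y_{5,2}(Ω₂) = -0.04793 - 0.43802j ; Δ = 0.03305 + 0.03501j
  [+3]  conj(Y_{5,3})(Ω₁) = 0.01413 + 0.00966j ; Y_{5,3}(Ω₂) = -0.12464 + 0.17388j ; Δ = -0.00344 + 0.00125j
  [+4]  conj(Y_{5,4})(Ω₁) = 0.00047 - 0.00166j ; Y_{5,4}(Ω₂) = 0.06082 - 0.01347j ; Δ = 0.00001 - 0.00011j
  [+5]  conj(Y_{5,5})(Ω₁) = -0.00010 + 0.00000j ; Y_{5,5}(Ω₂) = -0.00909 - 0.00512j ; Δ = 0.00000 + 0.00000j
Total Σ_m = 0.29348 + 0.00000j. Multiply by 1.142397: 0.33527 + 0.00000j. P_5(cos γ) = 0.335270

0.335270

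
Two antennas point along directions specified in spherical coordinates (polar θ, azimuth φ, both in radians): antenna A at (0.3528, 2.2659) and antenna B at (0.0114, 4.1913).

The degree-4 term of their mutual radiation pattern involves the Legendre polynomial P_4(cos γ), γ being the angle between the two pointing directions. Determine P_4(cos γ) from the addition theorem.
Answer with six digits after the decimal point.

Addition theorem: P_4(cos γ) = (4π/9) Σ_m Y*_{lm}(Ω₁) Y_{lm}(Ω₂), m = −4…4:
  m=-4: Y*=-0.00590 + 0.00223j  Y=-0.00000 + 0.00000j  product 0.00000 - 0.00000j
  m=-3: Y*=0.04218 + 0.02384j  Y=0.00000 - 0.00000j  product 0.00000 + 0.00000j
  m=-2: Y*=-0.03704 - 0.20290j  Y=-0.00013 - 0.00023j  product -0.00004 + 0.00004j
  m=-1: Y*=-0.31087 + 0.37277j  Y=-0.01074 + 0.01870j  product -0.00363 - 0.00982j
  m=+0: Y*=0.39387 + 0.00000j  Y=0.84573 + 0.00000j  product 0.33311 + 0.00000j
  m=+1: Y*=0.31087 + 0.37277j  Y=0.01074 + 0.01870j  product -0.00363 + 0.00982j
  m=+2: Y*=-0.03704 + 0.20290j  Y=-0.00013 + 0.00023j  product -0.00004 - 0.00004j
  m=+3: Y*=-0.04218 + 0.02384j  Y=-0.00000 - 0.00000j  product 0.00000 - 0.00000j
  m=+4: Y*=-0.00590 - 0.00223j  Y=-0.00000 - 0.00000j  product 0.00000 + 0.00000j
Accumulated sum 0.32576 + 0.00000j; after 4π/(2l+1) scaling, 0.45485 + 0.00000j ⇒ P_4 = 0.454850

0.454850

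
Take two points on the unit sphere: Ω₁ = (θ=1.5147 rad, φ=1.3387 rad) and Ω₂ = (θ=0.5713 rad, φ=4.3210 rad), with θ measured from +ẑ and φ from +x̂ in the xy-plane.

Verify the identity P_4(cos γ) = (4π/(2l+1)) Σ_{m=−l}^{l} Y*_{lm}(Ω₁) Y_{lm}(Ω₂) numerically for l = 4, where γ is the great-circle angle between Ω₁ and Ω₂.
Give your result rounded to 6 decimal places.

-0.266459

Addition theorem: P_4(cos γ) = (4π/9) Σ_m Y*_{lm}(Ω₁) Y_{lm}(Ω₂), m = −4…4:
  term(m=-4) = 0.01337 + 0.00990j   from Y*(Ω₁)=0.26347 - 0.35209j, Y(Ω₂)=0.00020 + 0.03783j
  term(m=-3) = -0.01032 - 0.00535j   from Y*(Ω₁)=-0.04480 - 0.05359j, Y(Ω₂)=0.15354 - 0.06431j
  term(m=-2) = -0.11976 - 0.03950j   from Y*(Ω₁)=0.29162 - 0.14601j, Y(Ω₂)=-0.27413 - 0.27270j
  term(m=-1) = 0.03273 + 0.00526j   from Y*(Ω₁)=-0.01814 - 0.07675j, Y(Ω₂)=-0.16034 + 0.38854j
  term(m=+0) = -0.02287 + 0.00000j   from Y*(Ω₁)=0.30742 + 0.00000j, Y(Ω₂)=-0.07440 + 0.00000j
  term(m=+1) = 0.03273 - 0.00526j   from Y*(Ω₁)=0.01814 - 0.07675j, Y(Ω₂)=0.16034 + 0.38854j
  term(m=+2) = -0.11976 + 0.03950j   from Y*(Ω₁)=0.29162 + 0.14601j, Y(Ω₂)=-0.27413 + 0.27270j
  term(m=+3) = -0.01032 + 0.00535j   from Y*(Ω₁)=0.04480 - 0.05359j, Y(Ω₂)=-0.15354 - 0.06431j
  term(m=+4) = 0.01337 - 0.00990j   from Y*(Ω₁)=0.26347 + 0.35209j, Y(Ω₂)=0.00020 - 0.03783j
Σ over m = -0.19084 + 0.00000j; ×(4π/9) → -0.26646 + 0.00000j. Real part: -0.266459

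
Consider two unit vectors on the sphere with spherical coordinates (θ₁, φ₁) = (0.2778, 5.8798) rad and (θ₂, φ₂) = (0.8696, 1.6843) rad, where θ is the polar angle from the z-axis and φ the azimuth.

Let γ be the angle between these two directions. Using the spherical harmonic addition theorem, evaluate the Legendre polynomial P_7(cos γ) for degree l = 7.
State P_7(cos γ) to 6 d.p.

Addition theorem: P_7(cos γ) = (4π/15) Σ_m Y*_{lm}(Ω₁) Y_{lm}(Ω₂), m = −7…7:
  m=-7: (-0.000055, -0.000018) × (0.054244, 0.053263) = (-0.000002, -0.000004)  (running Σ = (-0.000002, -0.000004))
  m=-6: (-0.000575, -0.000505) × (-0.186595, 0.151208) = (0.000184, 0.000007)  (running Σ = (0.000182, 0.000003))
  m=-5: (-0.002707, -0.005660) × (-0.226545, -0.355379) = (-0.001398, 0.002244)  (running Σ = (-0.001216, 0.002248))
  m=-4: (-0.001539, -0.035982) × (0.349560, -0.170591) = (-0.006676, -0.012315)  (running Σ = (-0.007893, -0.010068))
  m=-3: (0.051744, -0.137204) × (0.004967, 0.014019) = (0.002180, 0.000044)  (running Σ = (-0.005712, -0.010024))
  m=-2: (0.278483, -0.290649) × (0.345138, -0.079723) = (0.072944, -0.122515)  (running Σ = (0.067232, -0.132539))
  m=-1: (0.576891, -0.246211) × (0.020060, 0.175973) = (0.054899, 0.096578)  (running Σ = (0.122130, -0.035961))
  m=0: (0.192560, -0.000000) × (0.307876, 0.000000) = (0.059284, 0.000000)  (running Σ = (0.181415, -0.035961))
  m=1: (-0.576891, -0.246211) × (-0.020060, 0.175973) = (0.054899, -0.096578)  (running Σ = (0.236314, -0.132539))
  m=2: (0.278483, 0.290649) × (0.345138, 0.079723) = (0.072944, 0.122515)  (running Σ = (0.309257, -0.010024))
  m=3: (-0.051744, -0.137204) × (-0.004967, 0.014019) = (0.002180, -0.000044)  (running Σ = (0.311438, -0.010068))
  m=4: (-0.001539, 0.035982) × (0.349560, 0.170591) = (-0.006676, 0.012315)  (running Σ = (0.304762, 0.002248))
  m=5: (0.002707, -0.005660) × (0.226545, -0.355379) = (-0.001398, -0.002244)  (running Σ = (0.303364, 0.000003))
  m=6: (-0.000575, 0.000505) × (-0.186595, -0.151208) = (0.000184, -0.000007)  (running Σ = (0.303547, -0.000004))
  m=7: (0.000055, -0.000018) × (-0.054244, 0.053263) = (-0.000002, 0.000004)  (running Σ = (0.303545, 0.000000))
Total Σ_m = (0.303545, 0.000000). Multiply by 0.837758: (0.254297, 0.000000). P_7(cos γ) = 0.254297

0.254297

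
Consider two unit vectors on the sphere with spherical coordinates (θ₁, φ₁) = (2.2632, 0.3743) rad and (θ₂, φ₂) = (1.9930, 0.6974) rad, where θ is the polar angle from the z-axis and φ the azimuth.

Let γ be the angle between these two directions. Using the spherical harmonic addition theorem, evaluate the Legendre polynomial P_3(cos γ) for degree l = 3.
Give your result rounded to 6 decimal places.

0.602908

Addition theorem: P_3(cos γ) = (4π/7) Σ_m Y*_{lm}(Ω₁) Y_{lm}(Ω₂), m = −3…3:
  m=-3: 0.08240 + 0.17150j × -0.15774 - 0.27460j = 0.03410 - 0.04968j  (running Σ = 0.03410 - 0.04968j)
  m=-2: -0.28319 - 0.26308j × -0.06101 + 0.34308j = 0.10754 - 0.08111j  (running Σ = 0.14163 - 0.13078j)
  m=-1: 0.24026 + 0.09438j × -0.03625 + 0.03038j = -0.01158 + 0.00388j  (running Σ = 0.13005 - 0.12691j)
  m=0: 0.22925 + 0.00000j × 0.33037 + 0.00000j = 0.07574 + 0.00000j  (running Σ = 0.20579 - 0.12691j)
  m=1: -0.24026 + 0.09438j × 0.03625 + 0.03038j = -0.01158 - 0.00388j  (running Σ = 0.19421 - 0.13078j)
  m=2: -0.28319 + 0.26308j × -0.06101 - 0.34308j = 0.10754 + 0.08111j  (running Σ = 0.30175 - 0.04968j)
  m=3: -0.08240 + 0.17150j × 0.15774 - 0.27460j = 0.03410 + 0.04968j  (running Σ = 0.33585 + 0.00000j)
Σ over m = 0.33585 + 0.00000j; ×(4π/7) → 0.60291 + 0.00000j. Real part: 0.602908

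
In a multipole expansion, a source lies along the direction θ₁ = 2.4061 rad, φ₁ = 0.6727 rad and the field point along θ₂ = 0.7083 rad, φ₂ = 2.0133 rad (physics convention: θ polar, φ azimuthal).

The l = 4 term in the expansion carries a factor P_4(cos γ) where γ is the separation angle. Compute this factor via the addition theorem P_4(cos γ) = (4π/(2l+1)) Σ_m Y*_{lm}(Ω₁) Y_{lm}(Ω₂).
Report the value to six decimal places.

-0.228796

Summing Y*_{l m}(θ₁,φ₁)·Y_{l m}(θ₂,φ₂) over m ∈ [−4, 4]; prefactor 4π/(2·4+1) = 1.396263:
  [-4]  conj(Y_{4,-4})(Ω₁) = -0.080724+0.039073i ; Y_{4,-4}(Ω₂) = -0.015686-0.077692i ; Δ = +0.004302+0.005659i
  [-3]  conj(Y_{4,-3})(Ω₁) = +0.121255-0.252755i ; Y_{4,-3}(Ω₂) = +0.254009+0.063045i ; Δ = +0.046735-0.056557i
  [-2]  conj(Y_{4,-2})(Ω₁) = +0.095880+0.418157i ; Y_{4,-2}(Ω₂) = -0.272334+0.332812i ; Δ = -0.165279-0.081968i
  [-1]  conj(Y_{4,-1})(Ω₁) = -0.156248-0.124476i ; Y_{4,-1}(Ω₂) = -0.103845-0.219156i ; Δ = -0.011054+0.047169i
  [+0]  conj(Y_{4,0})(Ω₁) = -0.308260-0.000000i ; Y_{4,0}(Ω₂) = -0.281351+0.000000i ; Δ = +0.086729+0.000000i
  [+1]  conj(Y_{4,1})(Ω₁) = +0.156248-0.124476i ; Y_{4,1}(Ω₂) = +0.103845-0.219156i ; Δ = -0.011054-0.047169i
  [+2]  conj(Y_{4,2})(Ω₁) = +0.095880-0.418157i ; Y_{4,2}(Ω₂) = -0.272334-0.332812i ; Δ = -0.165279+0.081968i
  [+3]  conj(Y_{4,3})(Ω₁) = -0.121255-0.252755i ; Y_{4,3}(Ω₂) = -0.254009+0.063045i ; Δ = +0.046735+0.056557i
  [+4]  conj(Y_{4,4})(Ω₁) = -0.080724-0.039073i ; Y_{4,4}(Ω₂) = -0.015686+0.077692i ; Δ = +0.004302-0.005659i
Total Σ_m = -0.163863+0.000000i. Multiply by 1.396263: -0.228796+0.000000i. P_4(cos γ) = -0.228796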